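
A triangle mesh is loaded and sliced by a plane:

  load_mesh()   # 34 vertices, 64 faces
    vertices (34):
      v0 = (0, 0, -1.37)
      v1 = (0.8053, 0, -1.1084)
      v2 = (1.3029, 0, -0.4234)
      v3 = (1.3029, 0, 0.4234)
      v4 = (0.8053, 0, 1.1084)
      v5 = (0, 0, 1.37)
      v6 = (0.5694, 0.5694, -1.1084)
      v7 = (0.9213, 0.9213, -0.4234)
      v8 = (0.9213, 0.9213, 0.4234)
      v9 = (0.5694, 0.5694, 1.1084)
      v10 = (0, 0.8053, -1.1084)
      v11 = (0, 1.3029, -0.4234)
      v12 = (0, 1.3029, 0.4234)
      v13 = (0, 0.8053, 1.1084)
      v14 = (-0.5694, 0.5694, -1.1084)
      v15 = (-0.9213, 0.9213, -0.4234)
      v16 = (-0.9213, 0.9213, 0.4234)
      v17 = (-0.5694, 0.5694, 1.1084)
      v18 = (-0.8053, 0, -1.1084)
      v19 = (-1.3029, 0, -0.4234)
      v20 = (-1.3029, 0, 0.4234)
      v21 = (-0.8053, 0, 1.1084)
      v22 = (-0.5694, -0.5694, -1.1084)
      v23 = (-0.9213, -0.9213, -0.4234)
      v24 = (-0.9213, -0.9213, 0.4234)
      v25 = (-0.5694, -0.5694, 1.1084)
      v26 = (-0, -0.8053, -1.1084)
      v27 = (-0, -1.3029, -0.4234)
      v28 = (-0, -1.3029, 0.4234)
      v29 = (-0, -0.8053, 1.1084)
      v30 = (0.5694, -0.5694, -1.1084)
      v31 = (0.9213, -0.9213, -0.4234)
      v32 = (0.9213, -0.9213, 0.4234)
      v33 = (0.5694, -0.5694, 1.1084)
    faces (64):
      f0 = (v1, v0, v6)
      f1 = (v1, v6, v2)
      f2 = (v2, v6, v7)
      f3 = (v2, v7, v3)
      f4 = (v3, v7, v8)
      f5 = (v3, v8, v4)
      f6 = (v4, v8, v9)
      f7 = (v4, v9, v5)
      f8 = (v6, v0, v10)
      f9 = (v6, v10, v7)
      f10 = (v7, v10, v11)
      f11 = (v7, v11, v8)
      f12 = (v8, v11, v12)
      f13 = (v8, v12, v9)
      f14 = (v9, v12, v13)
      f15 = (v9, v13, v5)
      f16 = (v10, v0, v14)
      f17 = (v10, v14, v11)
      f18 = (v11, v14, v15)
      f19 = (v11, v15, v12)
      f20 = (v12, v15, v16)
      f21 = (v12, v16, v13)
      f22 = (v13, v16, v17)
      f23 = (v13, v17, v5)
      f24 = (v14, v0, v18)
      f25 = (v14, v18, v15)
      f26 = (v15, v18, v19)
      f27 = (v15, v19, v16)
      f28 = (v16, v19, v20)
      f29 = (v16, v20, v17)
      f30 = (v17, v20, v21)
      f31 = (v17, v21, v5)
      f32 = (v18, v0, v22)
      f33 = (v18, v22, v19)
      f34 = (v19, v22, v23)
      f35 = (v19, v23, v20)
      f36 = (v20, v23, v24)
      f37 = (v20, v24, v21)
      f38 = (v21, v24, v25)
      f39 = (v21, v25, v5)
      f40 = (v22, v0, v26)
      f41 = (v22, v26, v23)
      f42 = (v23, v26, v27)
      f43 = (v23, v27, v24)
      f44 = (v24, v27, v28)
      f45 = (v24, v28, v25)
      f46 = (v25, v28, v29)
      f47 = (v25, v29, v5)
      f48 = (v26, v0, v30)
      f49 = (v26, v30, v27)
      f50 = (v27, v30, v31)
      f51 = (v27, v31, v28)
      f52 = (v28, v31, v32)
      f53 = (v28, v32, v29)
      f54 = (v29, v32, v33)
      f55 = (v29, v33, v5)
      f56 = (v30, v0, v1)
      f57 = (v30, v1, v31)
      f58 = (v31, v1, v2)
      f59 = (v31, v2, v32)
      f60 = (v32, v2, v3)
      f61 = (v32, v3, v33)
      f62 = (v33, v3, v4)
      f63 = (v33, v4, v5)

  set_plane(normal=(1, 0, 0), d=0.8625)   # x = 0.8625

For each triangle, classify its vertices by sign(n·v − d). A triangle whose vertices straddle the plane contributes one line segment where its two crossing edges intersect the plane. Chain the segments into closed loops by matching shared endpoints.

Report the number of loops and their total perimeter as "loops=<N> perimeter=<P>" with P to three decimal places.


loops=1 perimeter=6.231

Straddling triangles (18 of 64):
  (v1,v6,v2) [--+] → (0.8625, 0.341873, -0.83468)–(0.8625, 0, -1.02966)  len=0.3936
  (v2,v6,v7) [+-+] → (0.8625, 0.341873, -0.83468)–(0.8625, 0.8625, -0.537859)  len=0.5993
  (v3,v8,v4) [++-] → (0.8625, 0.454296, 0.770624)–(0.8625, 0, 1.02966)  len=0.5230
  (v4,v8,v9) [-+-] → (0.8625, 0.454296, 0.770624)–(0.8625, 0.8625, 0.537859)  len=0.4699
  (v6,v10,v7) [--+] → (0.8625, 0.913897, -0.467119)–(0.8625, 0.8625, -0.537859)  len=0.0874
  (v7,v10,v11) [+--] → (0.8625, 0.913897, -0.467119)–(0.8625, 0.945655, -0.4234)  len=0.0540
  (v7,v11,v8) [+-+] → (0.8625, 0.945655, -0.4234)–(0.8625, 0.945655, 0.369355)  len=0.7928
  (v8,v11,v12) [+--] → (0.8625, 0.945655, 0.369355)–(0.8625, 0.945655, 0.4234)  len=0.0540
  (v8,v12,v9) [+--] → (0.8625, 0.945655, 0.4234)–(0.8625, 0.8625, 0.537859)  len=0.1415
  (v27,v30,v31) [--+] → (0.8625, -0.8625, -0.537859)–(0.8625, -0.945655, -0.4234)  len=0.1415
  (v27,v31,v28) [-+-] → (0.8625, -0.945655, -0.4234)–(0.8625, -0.945655, -0.369355)  len=0.0540
  (v28,v31,v32) [-++] → (0.8625, -0.945655, -0.369355)–(0.8625, -0.945655, 0.4234)  len=0.7928
  (v28,v32,v29) [-+-] → (0.8625, -0.945655, 0.4234)–(0.8625, -0.913897, 0.467119)  len=0.0540
  (v29,v32,v33) [-+-] → (0.8625, -0.913897, 0.467119)–(0.8625, -0.8625, 0.537859)  len=0.0874
  (v30,v1,v31) [--+] → (0.8625, -0.454296, -0.770624)–(0.8625, -0.8625, -0.537859)  len=0.4699
  (v31,v1,v2) [+-+] → (0.8625, -0.454296, -0.770624)–(0.8625, 0, -1.02966)  len=0.5230
  (v32,v3,v33) [++-] → (0.8625, -0.341873, 0.83468)–(0.8625, -0.8625, 0.537859)  len=0.5993
  (v33,v3,v4) [-+-] → (0.8625, -0.341873, 0.83468)–(0.8625, 0, 1.02966)  len=0.3936

Chained into 1 loop(s):
  loop 1: 18 segments, perimeter = 6.2309
Total perimeter = 6.231


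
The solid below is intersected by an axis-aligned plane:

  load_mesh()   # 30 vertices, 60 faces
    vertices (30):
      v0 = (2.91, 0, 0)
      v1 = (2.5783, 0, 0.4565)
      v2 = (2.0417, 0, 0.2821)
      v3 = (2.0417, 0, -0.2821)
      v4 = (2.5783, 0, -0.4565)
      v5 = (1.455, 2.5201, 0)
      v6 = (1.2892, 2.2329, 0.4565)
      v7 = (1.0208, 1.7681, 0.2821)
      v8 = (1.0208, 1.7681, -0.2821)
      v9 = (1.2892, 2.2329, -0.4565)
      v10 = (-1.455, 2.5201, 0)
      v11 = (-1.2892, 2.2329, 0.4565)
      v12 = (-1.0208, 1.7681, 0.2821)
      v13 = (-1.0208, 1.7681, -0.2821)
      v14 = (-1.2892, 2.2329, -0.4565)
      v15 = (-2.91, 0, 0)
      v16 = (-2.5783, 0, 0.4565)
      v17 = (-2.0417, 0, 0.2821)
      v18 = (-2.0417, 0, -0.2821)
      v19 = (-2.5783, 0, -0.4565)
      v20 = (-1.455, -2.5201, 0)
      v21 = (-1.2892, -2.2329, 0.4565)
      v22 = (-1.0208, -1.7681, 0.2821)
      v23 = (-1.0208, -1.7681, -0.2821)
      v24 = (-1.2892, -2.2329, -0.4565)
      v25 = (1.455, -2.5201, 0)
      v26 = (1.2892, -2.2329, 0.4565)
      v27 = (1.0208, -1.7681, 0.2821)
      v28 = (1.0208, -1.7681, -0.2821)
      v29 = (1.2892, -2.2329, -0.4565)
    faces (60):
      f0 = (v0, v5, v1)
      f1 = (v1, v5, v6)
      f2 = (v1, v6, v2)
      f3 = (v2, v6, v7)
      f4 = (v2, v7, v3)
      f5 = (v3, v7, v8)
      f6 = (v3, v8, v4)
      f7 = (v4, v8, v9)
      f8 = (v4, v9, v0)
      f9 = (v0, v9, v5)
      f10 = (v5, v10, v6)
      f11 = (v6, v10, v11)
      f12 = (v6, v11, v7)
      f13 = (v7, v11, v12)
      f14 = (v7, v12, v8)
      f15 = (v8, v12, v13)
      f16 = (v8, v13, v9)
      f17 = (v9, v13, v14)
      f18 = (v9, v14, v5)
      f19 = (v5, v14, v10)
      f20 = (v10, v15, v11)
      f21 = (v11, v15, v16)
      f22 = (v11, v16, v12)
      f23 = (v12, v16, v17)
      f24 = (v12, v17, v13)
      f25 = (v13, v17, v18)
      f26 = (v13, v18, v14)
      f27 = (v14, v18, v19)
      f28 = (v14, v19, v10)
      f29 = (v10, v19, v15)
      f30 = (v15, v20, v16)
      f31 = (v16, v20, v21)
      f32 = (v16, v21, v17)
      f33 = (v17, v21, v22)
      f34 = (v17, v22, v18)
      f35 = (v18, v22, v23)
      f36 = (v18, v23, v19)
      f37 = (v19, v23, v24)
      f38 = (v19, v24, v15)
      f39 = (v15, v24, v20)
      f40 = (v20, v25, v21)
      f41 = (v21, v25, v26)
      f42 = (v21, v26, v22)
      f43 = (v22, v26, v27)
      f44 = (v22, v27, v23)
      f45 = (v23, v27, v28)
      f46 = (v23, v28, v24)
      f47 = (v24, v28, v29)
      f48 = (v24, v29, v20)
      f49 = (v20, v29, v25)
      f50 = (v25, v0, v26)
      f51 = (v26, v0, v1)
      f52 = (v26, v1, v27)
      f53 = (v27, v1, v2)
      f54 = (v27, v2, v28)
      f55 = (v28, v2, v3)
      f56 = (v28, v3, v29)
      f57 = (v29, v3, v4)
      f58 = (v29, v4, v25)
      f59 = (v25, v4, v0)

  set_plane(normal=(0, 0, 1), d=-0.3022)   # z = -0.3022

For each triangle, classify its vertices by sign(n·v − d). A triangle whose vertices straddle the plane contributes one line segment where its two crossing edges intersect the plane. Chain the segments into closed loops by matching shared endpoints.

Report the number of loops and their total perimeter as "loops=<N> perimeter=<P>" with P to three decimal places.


Straddling triangles (24 of 60):
  (v3,v8,v4) [++-] → (1.20031, 1.56432, -0.3022)–(2.10354, 0, -0.3022)  len=1.8064
  (v4,v8,v9) [-+-] → (1.20031, 1.56432, -0.3022)–(1.05173, 1.82167, -0.3022)  len=0.2972
  (v4,v9,v0) [--+] → (1.83704, 1.47817, -0.3022)–(2.69042, 0, -0.3022)  len=1.7068
  (v0,v9,v5) [+-+] → (1.83704, 1.47817, -0.3022)–(1.34524, 2.32998, -0.3022)  len=0.9836
  (v8,v13,v9) [++-] → (-0.754567, 1.82167, -0.3022)–(1.05173, 1.82167, -0.3022)  len=1.8063
  (v9,v13,v14) [-+-] → (-0.754567, 1.82167, -0.3022)–(-1.05173, 1.82167, -0.3022)  len=0.2972
  (v9,v14,v5) [--+] → (-0.361642, 2.32998, -0.3022)–(1.34524, 2.32998, -0.3022)  len=1.7069
  (v5,v14,v10) [+-+] → (-0.361642, 2.32998, -0.3022)–(-1.34524, 2.32998, -0.3022)  len=0.9836
  (v13,v18,v14) [++-] → (-1.95497, 0.257347, -0.3022)–(-1.05173, 1.82167, -0.3022)  len=1.8064
  (v14,v18,v19) [-+-] → (-1.95497, 0.257347, -0.3022)–(-2.10354, 0, -0.3022)  len=0.2972
  (v14,v19,v10) [--+] → (-2.19862, 0.85181, -0.3022)–(-1.34524, 2.32998, -0.3022)  len=1.7068
  (v10,v19,v15) [+-+] → (-2.19862, 0.85181, -0.3022)–(-2.69042, 0, -0.3022)  len=0.9836
  (v18,v23,v19) [++-] → (-1.20031, -1.56432, -0.3022)–(-2.10354, 0, -0.3022)  len=1.8064
  (v19,v23,v24) [-+-] → (-1.20031, -1.56432, -0.3022)–(-1.05173, -1.82167, -0.3022)  len=0.2972
  (v19,v24,v15) [--+] → (-1.83704, -1.47817, -0.3022)–(-2.69042, 0, -0.3022)  len=1.7068
  (v15,v24,v20) [+-+] → (-1.83704, -1.47817, -0.3022)–(-1.34524, -2.32998, -0.3022)  len=0.9836
  (v23,v28,v24) [++-] → (0.754567, -1.82167, -0.3022)–(-1.05173, -1.82167, -0.3022)  len=1.8063
  (v24,v28,v29) [-+-] → (0.754567, -1.82167, -0.3022)–(1.05173, -1.82167, -0.3022)  len=0.2972
  (v24,v29,v20) [--+] → (0.361642, -2.32998, -0.3022)–(-1.34524, -2.32998, -0.3022)  len=1.7069
  (v20,v29,v25) [+-+] → (0.361642, -2.32998, -0.3022)–(1.34524, -2.32998, -0.3022)  len=0.9836
  (v28,v3,v29) [++-] → (1.95497, -0.257347, -0.3022)–(1.05173, -1.82167, -0.3022)  len=1.8064
  (v29,v3,v4) [-+-] → (1.95497, -0.257347, -0.3022)–(2.10354, 0, -0.3022)  len=0.2972
  (v29,v4,v25) [--+] → (2.19862, -0.85181, -0.3022)–(1.34524, -2.32998, -0.3022)  len=1.7068
  (v25,v4,v0) [+-+] → (2.19862, -0.85181, -0.3022)–(2.69042, 0, -0.3022)  len=0.9836

Chained into 2 loop(s):
  loop 1: 12 segments, perimeter = 12.6210
  loop 2: 12 segments, perimeter = 16.1426
Total perimeter = 28.764

loops=2 perimeter=28.764


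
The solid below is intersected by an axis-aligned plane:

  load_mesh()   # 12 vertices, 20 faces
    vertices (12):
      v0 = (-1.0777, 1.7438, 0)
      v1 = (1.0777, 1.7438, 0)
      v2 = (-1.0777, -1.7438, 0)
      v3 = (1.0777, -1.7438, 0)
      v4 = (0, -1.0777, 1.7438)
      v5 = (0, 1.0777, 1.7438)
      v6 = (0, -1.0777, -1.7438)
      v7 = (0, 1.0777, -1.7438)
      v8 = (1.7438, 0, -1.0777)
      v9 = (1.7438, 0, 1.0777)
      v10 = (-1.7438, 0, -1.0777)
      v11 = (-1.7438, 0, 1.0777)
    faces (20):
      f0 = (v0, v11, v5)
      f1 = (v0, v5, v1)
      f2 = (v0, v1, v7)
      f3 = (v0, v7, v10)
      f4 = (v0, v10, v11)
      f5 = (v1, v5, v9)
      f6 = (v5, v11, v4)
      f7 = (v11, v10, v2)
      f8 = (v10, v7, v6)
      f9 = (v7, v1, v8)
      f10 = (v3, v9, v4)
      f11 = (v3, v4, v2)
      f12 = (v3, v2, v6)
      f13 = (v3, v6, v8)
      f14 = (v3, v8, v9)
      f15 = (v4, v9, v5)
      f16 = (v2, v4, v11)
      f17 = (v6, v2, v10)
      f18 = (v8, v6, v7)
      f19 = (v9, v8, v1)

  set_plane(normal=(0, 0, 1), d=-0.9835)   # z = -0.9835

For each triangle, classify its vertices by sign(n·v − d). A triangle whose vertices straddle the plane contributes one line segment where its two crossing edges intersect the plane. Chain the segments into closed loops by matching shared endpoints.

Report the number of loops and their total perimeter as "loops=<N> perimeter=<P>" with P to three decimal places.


Straddling triangles (10 of 20):
  (v0,v1,v7) [++-] → (0.469879, 1.36812, -0.9835)–(-0.469879, 1.36812, -0.9835)  len=0.9398
  (v0,v7,v10) [+--] → (-0.469879, 1.36812, -0.9835)–(-1.68558, 0.152423, -0.9835)  len=1.7193
  (v0,v10,v11) [+-+] → (-1.68558, 0.152423, -0.9835)–(-1.7438, 0, -0.9835)  len=0.1632
  (v11,v10,v2) [+-+] → (-1.7438, 0, -0.9835)–(-1.68558, -0.152423, -0.9835)  len=0.1632
  (v7,v1,v8) [-+-] → (0.469879, 1.36812, -0.9835)–(1.68558, 0.152423, -0.9835)  len=1.7193
  (v3,v2,v6) [++-] → (-0.469879, -1.36812, -0.9835)–(0.469879, -1.36812, -0.9835)  len=0.9398
  (v3,v6,v8) [+--] → (0.469879, -1.36812, -0.9835)–(1.68558, -0.152423, -0.9835)  len=1.7193
  (v3,v8,v9) [+-+] → (1.68558, -0.152423, -0.9835)–(1.7438, 0, -0.9835)  len=0.1632
  (v6,v2,v10) [-+-] → (-0.469879, -1.36812, -0.9835)–(-1.68558, -0.152423, -0.9835)  len=1.7193
  (v9,v8,v1) [+-+] → (1.7438, 0, -0.9835)–(1.68558, 0.152423, -0.9835)  len=0.1632

Chained into 1 loop(s):
  loop 1: 10 segments, perimeter = 9.4092
Total perimeter = 9.409

loops=1 perimeter=9.409


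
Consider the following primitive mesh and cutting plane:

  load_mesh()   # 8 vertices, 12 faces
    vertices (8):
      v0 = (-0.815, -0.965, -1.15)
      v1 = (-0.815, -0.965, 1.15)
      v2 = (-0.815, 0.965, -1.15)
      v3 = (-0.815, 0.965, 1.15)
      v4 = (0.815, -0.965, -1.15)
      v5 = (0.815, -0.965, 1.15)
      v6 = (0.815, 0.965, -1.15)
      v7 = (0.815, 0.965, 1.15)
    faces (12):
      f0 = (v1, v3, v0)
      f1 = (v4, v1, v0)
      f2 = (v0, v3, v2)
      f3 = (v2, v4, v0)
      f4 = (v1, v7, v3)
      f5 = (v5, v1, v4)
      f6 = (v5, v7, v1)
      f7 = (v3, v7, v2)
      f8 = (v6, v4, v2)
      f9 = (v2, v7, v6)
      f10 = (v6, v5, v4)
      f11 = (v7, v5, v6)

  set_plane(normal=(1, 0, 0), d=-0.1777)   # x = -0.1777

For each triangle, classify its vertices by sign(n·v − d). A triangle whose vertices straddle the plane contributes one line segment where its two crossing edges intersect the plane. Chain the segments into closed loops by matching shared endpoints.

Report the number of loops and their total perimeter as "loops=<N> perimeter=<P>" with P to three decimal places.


Straddling triangles (8 of 12):
  (v4,v1,v0) [+--] → (-0.1777, -0.965, 0.250742)–(-0.1777, -0.965, -1.15)  len=1.4007
  (v2,v4,v0) [-+-] → (-0.1777, 0.210406, -1.15)–(-0.1777, -0.965, -1.15)  len=1.1754
  (v1,v7,v3) [-+-] → (-0.1777, -0.210406, 1.15)–(-0.1777, 0.965, 1.15)  len=1.1754
  (v5,v1,v4) [+-+] → (-0.1777, -0.965, 1.15)–(-0.1777, -0.965, 0.250742)  len=0.8993
  (v5,v7,v1) [++-] → (-0.1777, -0.210406, 1.15)–(-0.1777, -0.965, 1.15)  len=0.7546
  (v3,v7,v2) [-+-] → (-0.1777, 0.965, 1.15)–(-0.1777, 0.965, -0.250742)  len=1.4007
  (v6,v4,v2) [++-] → (-0.1777, 0.210406, -1.15)–(-0.1777, 0.965, -1.15)  len=0.7546
  (v2,v7,v6) [-++] → (-0.1777, 0.965, -0.250742)–(-0.1777, 0.965, -1.15)  len=0.8993

Chained into 1 loop(s):
  loop 1: 8 segments, perimeter = 8.4600
Total perimeter = 8.460

loops=1 perimeter=8.460


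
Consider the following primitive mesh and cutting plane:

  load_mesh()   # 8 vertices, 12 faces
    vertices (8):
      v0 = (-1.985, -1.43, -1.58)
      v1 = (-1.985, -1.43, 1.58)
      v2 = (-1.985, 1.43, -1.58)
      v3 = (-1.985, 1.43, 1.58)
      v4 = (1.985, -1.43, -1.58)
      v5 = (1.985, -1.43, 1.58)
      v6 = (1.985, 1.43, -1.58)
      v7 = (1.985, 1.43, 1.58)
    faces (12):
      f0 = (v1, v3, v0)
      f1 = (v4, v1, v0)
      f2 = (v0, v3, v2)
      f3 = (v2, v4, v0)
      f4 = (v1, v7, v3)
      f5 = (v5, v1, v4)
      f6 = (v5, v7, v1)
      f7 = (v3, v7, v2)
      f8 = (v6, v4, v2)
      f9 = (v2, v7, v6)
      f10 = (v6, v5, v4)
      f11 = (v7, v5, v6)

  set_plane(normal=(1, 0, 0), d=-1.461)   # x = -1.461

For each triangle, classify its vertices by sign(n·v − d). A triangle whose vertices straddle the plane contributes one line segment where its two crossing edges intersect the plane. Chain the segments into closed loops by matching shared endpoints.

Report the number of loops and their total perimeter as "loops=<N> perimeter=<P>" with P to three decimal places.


loops=1 perimeter=12.040

Straddling triangles (8 of 12):
  (v4,v1,v0) [+--] → (-1.461, -1.43, 1.16291)–(-1.461, -1.43, -1.58)  len=2.7429
  (v2,v4,v0) [-+-] → (-1.461, 1.05251, -1.58)–(-1.461, -1.43, -1.58)  len=2.4825
  (v1,v7,v3) [-+-] → (-1.461, -1.05251, 1.58)–(-1.461, 1.43, 1.58)  len=2.4825
  (v5,v1,v4) [+-+] → (-1.461, -1.43, 1.58)–(-1.461, -1.43, 1.16291)  len=0.4171
  (v5,v7,v1) [++-] → (-1.461, -1.05251, 1.58)–(-1.461, -1.43, 1.58)  len=0.3775
  (v3,v7,v2) [-+-] → (-1.461, 1.43, 1.58)–(-1.461, 1.43, -1.16291)  len=2.7429
  (v6,v4,v2) [++-] → (-1.461, 1.05251, -1.58)–(-1.461, 1.43, -1.58)  len=0.3775
  (v2,v7,v6) [-++] → (-1.461, 1.43, -1.16291)–(-1.461, 1.43, -1.58)  len=0.4171

Chained into 1 loop(s):
  loop 1: 8 segments, perimeter = 12.0400
Total perimeter = 12.040


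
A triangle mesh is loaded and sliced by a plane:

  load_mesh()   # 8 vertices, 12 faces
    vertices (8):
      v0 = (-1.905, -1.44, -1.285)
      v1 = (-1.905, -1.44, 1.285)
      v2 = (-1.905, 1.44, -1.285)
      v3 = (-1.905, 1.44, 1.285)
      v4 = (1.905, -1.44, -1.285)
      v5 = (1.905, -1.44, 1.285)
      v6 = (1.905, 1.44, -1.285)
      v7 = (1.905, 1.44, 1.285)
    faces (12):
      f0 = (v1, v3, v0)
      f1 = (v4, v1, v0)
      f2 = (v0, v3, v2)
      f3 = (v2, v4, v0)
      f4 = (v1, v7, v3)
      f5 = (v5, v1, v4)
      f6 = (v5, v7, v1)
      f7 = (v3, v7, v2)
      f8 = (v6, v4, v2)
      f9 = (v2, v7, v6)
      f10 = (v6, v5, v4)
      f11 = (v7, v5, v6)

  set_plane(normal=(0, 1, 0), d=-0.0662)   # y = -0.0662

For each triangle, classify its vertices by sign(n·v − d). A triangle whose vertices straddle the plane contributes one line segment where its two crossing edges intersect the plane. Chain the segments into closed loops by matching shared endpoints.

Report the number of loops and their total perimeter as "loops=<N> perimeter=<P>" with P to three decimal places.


Straddling triangles (8 of 12):
  (v1,v3,v0) [-+-] → (-1.905, -0.0662, 1.285)–(-1.905, -0.0662, -0.0590743)  len=1.3441
  (v0,v3,v2) [-++] → (-1.905, -0.0662, -0.0590743)–(-1.905, -0.0662, -1.285)  len=1.2259
  (v2,v4,v0) [+--] → (0.0875771, -0.0662, -1.285)–(-1.905, -0.0662, -1.285)  len=1.9926
  (v1,v7,v3) [-++] → (-0.0875771, -0.0662, 1.285)–(-1.905, -0.0662, 1.285)  len=1.8174
  (v5,v7,v1) [-+-] → (1.905, -0.0662, 1.285)–(-0.0875771, -0.0662, 1.285)  len=1.9926
  (v6,v4,v2) [+-+] → (1.905, -0.0662, -1.285)–(0.0875771, -0.0662, -1.285)  len=1.8174
  (v6,v5,v4) [+--] → (1.905, -0.0662, 0.0590743)–(1.905, -0.0662, -1.285)  len=1.3441
  (v7,v5,v6) [+-+] → (1.905, -0.0662, 1.285)–(1.905, -0.0662, 0.0590743)  len=1.2259

Chained into 1 loop(s):
  loop 1: 8 segments, perimeter = 12.7600
Total perimeter = 12.760

loops=1 perimeter=12.760


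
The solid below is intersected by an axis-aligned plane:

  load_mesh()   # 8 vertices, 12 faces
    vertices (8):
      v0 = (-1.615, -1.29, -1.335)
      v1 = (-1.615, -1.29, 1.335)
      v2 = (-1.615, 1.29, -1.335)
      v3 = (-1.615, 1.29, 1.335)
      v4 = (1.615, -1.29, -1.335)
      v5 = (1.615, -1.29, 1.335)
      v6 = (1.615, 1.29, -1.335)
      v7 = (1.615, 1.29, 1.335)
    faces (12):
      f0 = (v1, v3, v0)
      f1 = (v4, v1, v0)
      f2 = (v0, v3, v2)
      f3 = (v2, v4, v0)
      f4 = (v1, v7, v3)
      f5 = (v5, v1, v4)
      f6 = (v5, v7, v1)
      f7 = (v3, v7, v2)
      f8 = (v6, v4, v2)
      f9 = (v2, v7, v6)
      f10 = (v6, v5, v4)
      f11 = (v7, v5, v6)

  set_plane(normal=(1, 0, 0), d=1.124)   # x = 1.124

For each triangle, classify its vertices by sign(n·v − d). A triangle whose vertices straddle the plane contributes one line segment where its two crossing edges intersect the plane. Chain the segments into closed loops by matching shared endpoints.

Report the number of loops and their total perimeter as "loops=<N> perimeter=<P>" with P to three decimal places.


Straddling triangles (8 of 12):
  (v4,v1,v0) [+--] → (1.124, -1.29, -0.929127)–(1.124, -1.29, -1.335)  len=0.4059
  (v2,v4,v0) [-+-] → (1.124, -0.897808, -1.335)–(1.124, -1.29, -1.335)  len=0.3922
  (v1,v7,v3) [-+-] → (1.124, 0.897808, 1.335)–(1.124, 1.29, 1.335)  len=0.3922
  (v5,v1,v4) [+-+] → (1.124, -1.29, 1.335)–(1.124, -1.29, -0.929127)  len=2.2641
  (v5,v7,v1) [++-] → (1.124, 0.897808, 1.335)–(1.124, -1.29, 1.335)  len=2.1878
  (v3,v7,v2) [-+-] → (1.124, 1.29, 1.335)–(1.124, 1.29, 0.929127)  len=0.4059
  (v6,v4,v2) [++-] → (1.124, -0.897808, -1.335)–(1.124, 1.29, -1.335)  len=2.1878
  (v2,v7,v6) [-++] → (1.124, 1.29, 0.929127)–(1.124, 1.29, -1.335)  len=2.2641

Chained into 1 loop(s):
  loop 1: 8 segments, perimeter = 10.5000
Total perimeter = 10.500

loops=1 perimeter=10.500


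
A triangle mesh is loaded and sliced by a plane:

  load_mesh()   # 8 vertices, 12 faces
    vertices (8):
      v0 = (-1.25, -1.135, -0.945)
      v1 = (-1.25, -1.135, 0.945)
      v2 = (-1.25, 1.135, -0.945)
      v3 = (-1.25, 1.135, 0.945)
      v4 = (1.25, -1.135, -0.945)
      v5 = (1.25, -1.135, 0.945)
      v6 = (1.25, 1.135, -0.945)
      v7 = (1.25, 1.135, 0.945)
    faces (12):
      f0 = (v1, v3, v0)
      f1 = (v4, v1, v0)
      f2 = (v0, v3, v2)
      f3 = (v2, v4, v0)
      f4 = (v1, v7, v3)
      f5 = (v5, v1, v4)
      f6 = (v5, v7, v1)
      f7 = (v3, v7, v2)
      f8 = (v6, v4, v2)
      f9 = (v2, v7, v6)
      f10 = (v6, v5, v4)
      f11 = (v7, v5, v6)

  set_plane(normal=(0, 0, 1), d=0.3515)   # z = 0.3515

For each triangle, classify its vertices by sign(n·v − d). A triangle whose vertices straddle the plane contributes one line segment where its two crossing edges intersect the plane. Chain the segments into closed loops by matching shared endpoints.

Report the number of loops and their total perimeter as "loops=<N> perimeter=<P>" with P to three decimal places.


Straddling triangles (8 of 12):
  (v1,v3,v0) [++-] → (-1.25, 0.422172, 0.3515)–(-1.25, -1.135, 0.3515)  len=1.5572
  (v4,v1,v0) [-+-] → (-0.464947, -1.135, 0.3515)–(-1.25, -1.135, 0.3515)  len=0.7851
  (v0,v3,v2) [-+-] → (-1.25, 0.422172, 0.3515)–(-1.25, 1.135, 0.3515)  len=0.7128
  (v5,v1,v4) [++-] → (-0.464947, -1.135, 0.3515)–(1.25, -1.135, 0.3515)  len=1.7149
  (v3,v7,v2) [++-] → (0.464947, 1.135, 0.3515)–(-1.25, 1.135, 0.3515)  len=1.7149
  (v2,v7,v6) [-+-] → (0.464947, 1.135, 0.3515)–(1.25, 1.135, 0.3515)  len=0.7851
  (v6,v5,v4) [-+-] → (1.25, -0.422172, 0.3515)–(1.25, -1.135, 0.3515)  len=0.7128
  (v7,v5,v6) [++-] → (1.25, -0.422172, 0.3515)–(1.25, 1.135, 0.3515)  len=1.5572

Chained into 1 loop(s):
  loop 1: 8 segments, perimeter = 9.5400
Total perimeter = 9.540

loops=1 perimeter=9.540


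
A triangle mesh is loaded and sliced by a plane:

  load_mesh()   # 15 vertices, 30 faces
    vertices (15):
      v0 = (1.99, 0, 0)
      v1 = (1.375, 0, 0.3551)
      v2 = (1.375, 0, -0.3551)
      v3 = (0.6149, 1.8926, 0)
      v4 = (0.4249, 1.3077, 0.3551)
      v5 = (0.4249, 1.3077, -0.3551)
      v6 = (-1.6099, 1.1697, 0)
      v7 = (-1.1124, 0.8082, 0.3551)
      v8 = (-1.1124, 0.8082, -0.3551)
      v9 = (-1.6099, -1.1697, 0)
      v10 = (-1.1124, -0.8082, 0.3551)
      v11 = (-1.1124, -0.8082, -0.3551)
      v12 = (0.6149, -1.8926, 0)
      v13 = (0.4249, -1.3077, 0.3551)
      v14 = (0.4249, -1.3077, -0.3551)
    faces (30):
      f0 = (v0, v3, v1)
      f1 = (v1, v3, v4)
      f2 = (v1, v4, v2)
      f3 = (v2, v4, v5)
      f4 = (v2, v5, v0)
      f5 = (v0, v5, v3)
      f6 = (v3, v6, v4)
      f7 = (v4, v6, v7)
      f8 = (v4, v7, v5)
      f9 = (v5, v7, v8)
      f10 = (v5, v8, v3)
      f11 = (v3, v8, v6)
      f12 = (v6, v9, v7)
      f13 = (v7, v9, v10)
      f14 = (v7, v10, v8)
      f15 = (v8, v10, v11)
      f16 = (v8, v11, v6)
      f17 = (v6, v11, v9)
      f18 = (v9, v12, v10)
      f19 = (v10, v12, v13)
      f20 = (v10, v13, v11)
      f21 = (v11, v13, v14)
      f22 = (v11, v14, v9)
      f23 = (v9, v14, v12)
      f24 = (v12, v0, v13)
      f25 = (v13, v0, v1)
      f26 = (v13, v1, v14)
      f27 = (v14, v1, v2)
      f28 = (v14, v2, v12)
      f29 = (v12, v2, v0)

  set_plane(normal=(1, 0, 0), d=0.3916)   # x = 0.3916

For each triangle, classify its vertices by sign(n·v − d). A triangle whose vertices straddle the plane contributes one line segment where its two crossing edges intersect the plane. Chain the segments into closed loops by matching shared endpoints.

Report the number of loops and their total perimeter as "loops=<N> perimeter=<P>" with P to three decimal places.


Straddling triangles (12 of 30):
  (v3,v6,v4) [+-+] → (0.3916, 1.82004, 0)–(0.3916, 1.30544, 0.349289)  len=0.6219
  (v4,v6,v7) [+--] → (0.3916, 1.30544, 0.349289)–(0.3916, 1.29688, 0.3551)  len=0.0103
  (v4,v7,v5) [+-+] → (0.3916, 1.29688, 0.3551)–(0.3916, 1.29688, -0.339716)  len=0.6948
  (v5,v7,v8) [+--] → (0.3916, 1.29688, -0.339716)–(0.3916, 1.29688, -0.3551)  len=0.0154
  (v5,v8,v3) [+-+] → (0.3916, 1.29688, -0.3551)–(0.3916, 1.75241, -0.0459062)  len=0.5506
  (v3,v8,v6) [+--] → (0.3916, 1.75241, -0.0459062)–(0.3916, 1.82004, 0)  len=0.0817
  (v9,v12,v10) [-+-] → (0.3916, -1.82004, 0)–(0.3916, -1.75241, 0.0459062)  len=0.0817
  (v10,v12,v13) [-++] → (0.3916, -1.75241, 0.0459062)–(0.3916, -1.29688, 0.3551)  len=0.5506
  (v10,v13,v11) [-+-] → (0.3916, -1.29688, 0.3551)–(0.3916, -1.29688, 0.339716)  len=0.0154
  (v11,v13,v14) [-++] → (0.3916, -1.29688, 0.339716)–(0.3916, -1.29688, -0.3551)  len=0.6948
  (v11,v14,v9) [-+-] → (0.3916, -1.29688, -0.3551)–(0.3916, -1.30544, -0.349289)  len=0.0103
  (v9,v14,v12) [-++] → (0.3916, -1.30544, -0.349289)–(0.3916, -1.82004, 0)  len=0.6219

Chained into 2 loop(s):
  loop 1: 6 segments, perimeter = 1.9748
  loop 2: 6 segments, perimeter = 1.9748
Total perimeter = 3.950

loops=2 perimeter=3.950


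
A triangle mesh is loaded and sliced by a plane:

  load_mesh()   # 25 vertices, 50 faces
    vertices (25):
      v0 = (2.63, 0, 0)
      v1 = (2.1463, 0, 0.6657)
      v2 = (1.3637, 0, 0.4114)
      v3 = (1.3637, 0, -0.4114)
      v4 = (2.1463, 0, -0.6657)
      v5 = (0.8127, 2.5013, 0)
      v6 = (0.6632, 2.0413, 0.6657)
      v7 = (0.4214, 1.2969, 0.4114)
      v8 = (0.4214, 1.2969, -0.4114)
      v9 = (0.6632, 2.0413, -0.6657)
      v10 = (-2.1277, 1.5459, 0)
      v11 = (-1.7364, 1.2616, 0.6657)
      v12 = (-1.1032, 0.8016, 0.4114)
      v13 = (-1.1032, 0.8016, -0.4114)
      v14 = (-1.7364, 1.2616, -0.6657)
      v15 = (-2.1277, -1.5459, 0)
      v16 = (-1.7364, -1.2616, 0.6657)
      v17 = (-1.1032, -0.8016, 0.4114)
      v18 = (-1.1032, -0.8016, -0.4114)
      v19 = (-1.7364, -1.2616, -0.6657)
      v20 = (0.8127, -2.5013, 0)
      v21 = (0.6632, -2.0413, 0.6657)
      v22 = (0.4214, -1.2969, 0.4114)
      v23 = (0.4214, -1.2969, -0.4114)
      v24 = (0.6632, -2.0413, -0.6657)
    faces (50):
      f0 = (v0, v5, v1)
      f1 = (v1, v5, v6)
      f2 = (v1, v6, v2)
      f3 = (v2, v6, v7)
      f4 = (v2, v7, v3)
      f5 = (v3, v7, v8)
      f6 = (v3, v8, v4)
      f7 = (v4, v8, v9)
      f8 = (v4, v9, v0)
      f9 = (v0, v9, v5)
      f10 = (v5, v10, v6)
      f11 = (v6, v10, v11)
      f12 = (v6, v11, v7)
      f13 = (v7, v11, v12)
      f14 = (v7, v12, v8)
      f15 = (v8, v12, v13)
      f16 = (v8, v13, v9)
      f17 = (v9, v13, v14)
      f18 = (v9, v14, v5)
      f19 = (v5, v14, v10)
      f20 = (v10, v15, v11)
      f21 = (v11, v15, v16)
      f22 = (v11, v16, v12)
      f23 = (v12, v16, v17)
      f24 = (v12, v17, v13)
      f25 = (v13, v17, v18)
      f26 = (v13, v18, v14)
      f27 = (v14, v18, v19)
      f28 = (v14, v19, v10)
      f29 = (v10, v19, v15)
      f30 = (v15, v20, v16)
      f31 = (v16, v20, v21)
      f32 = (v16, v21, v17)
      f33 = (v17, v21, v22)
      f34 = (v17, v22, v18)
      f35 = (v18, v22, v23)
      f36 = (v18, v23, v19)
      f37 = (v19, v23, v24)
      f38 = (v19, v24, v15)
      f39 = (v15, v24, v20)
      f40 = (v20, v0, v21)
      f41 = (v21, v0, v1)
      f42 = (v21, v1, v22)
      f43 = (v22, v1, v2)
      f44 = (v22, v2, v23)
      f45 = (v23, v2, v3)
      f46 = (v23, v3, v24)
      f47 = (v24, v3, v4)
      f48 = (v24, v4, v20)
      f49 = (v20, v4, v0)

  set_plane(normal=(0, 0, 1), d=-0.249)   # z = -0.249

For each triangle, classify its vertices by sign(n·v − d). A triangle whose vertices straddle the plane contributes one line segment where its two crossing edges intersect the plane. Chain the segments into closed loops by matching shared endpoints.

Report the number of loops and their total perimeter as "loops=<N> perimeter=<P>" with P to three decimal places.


Straddling triangles (20 of 50):
  (v2,v7,v3) [++-] → (1.17771, 0.255975, -0.249)–(1.3637, 0, -0.249)  len=0.3164
  (v3,v7,v8) [-+-] → (1.17771, 0.255975, -0.249)–(0.4214, 1.2969, -0.249)  len=1.2867
  (v4,v9,v0) [--+] → (1.89433, 0.763533, -0.249)–(2.44908, 0, -0.249)  len=0.9438
  (v0,v9,v5) [+-+] → (1.89433, 0.763533, -0.249)–(0.756781, 2.32924, -0.249)  len=1.9353
  (v7,v12,v8) [++-] → (0.120482, 1.19914, -0.249)–(0.4214, 1.2969, -0.249)  len=0.3164
  (v8,v12,v13) [-+-] → (0.120482, 1.19914, -0.249)–(-1.1032, 0.8016, -0.249)  len=1.2866
  (v9,v14,v5) [--+] → (-0.140771, 2.0376, -0.249)–(0.756781, 2.32924, -0.249)  len=0.9437
  (v5,v14,v10) [+-+] → (-0.140771, 2.0376, -0.249)–(-1.98134, 1.43956, -0.249)  len=1.9353
  (v12,v17,v13) [++-] → (-1.1032, 0.485169, -0.249)–(-1.1032, 0.8016, -0.249)  len=0.3164
  (v13,v17,v18) [-+-] → (-1.1032, 0.485169, -0.249)–(-1.1032, -0.8016, -0.249)  len=1.2868
  (v14,v19,v10) [--+] → (-1.98134, 0.495776, -0.249)–(-1.98134, 1.43956, -0.249)  len=0.9438
  (v10,v19,v15) [+-+] → (-1.98134, 0.495776, -0.249)–(-1.98134, -1.43956, -0.249)  len=1.9353
  (v17,v22,v18) [++-] → (-0.802282, -0.89936, -0.249)–(-1.1032, -0.8016, -0.249)  len=0.3164
  (v18,v22,v23) [-+-] → (-0.802282, -0.89936, -0.249)–(0.4214, -1.2969, -0.249)  len=1.2866
  (v19,v24,v15) [--+] → (-1.08379, -1.7312, -0.249)–(-1.98134, -1.43956, -0.249)  len=0.9437
  (v15,v24,v20) [+-+] → (-1.08379, -1.7312, -0.249)–(0.756781, -2.32924, -0.249)  len=1.9353
  (v22,v2,v23) [++-] → (0.607386, -1.04092, -0.249)–(0.4214, -1.2969, -0.249)  len=0.3164
  (v23,v2,v3) [-+-] → (0.607386, -1.04092, -0.249)–(1.3637, 0, -0.249)  len=1.2867
  (v24,v4,v20) [--+] → (1.31152, -1.56571, -0.249)–(0.756781, -2.32924, -0.249)  len=0.9438
  (v20,v4,v0) [+-+] → (1.31152, -1.56571, -0.249)–(2.44908, 0, -0.249)  len=1.9353

Chained into 2 loop(s):
  loop 1: 10 segments, perimeter = 8.0154
  loop 2: 10 segments, perimeter = 14.3954
Total perimeter = 22.411

loops=2 perimeter=22.411


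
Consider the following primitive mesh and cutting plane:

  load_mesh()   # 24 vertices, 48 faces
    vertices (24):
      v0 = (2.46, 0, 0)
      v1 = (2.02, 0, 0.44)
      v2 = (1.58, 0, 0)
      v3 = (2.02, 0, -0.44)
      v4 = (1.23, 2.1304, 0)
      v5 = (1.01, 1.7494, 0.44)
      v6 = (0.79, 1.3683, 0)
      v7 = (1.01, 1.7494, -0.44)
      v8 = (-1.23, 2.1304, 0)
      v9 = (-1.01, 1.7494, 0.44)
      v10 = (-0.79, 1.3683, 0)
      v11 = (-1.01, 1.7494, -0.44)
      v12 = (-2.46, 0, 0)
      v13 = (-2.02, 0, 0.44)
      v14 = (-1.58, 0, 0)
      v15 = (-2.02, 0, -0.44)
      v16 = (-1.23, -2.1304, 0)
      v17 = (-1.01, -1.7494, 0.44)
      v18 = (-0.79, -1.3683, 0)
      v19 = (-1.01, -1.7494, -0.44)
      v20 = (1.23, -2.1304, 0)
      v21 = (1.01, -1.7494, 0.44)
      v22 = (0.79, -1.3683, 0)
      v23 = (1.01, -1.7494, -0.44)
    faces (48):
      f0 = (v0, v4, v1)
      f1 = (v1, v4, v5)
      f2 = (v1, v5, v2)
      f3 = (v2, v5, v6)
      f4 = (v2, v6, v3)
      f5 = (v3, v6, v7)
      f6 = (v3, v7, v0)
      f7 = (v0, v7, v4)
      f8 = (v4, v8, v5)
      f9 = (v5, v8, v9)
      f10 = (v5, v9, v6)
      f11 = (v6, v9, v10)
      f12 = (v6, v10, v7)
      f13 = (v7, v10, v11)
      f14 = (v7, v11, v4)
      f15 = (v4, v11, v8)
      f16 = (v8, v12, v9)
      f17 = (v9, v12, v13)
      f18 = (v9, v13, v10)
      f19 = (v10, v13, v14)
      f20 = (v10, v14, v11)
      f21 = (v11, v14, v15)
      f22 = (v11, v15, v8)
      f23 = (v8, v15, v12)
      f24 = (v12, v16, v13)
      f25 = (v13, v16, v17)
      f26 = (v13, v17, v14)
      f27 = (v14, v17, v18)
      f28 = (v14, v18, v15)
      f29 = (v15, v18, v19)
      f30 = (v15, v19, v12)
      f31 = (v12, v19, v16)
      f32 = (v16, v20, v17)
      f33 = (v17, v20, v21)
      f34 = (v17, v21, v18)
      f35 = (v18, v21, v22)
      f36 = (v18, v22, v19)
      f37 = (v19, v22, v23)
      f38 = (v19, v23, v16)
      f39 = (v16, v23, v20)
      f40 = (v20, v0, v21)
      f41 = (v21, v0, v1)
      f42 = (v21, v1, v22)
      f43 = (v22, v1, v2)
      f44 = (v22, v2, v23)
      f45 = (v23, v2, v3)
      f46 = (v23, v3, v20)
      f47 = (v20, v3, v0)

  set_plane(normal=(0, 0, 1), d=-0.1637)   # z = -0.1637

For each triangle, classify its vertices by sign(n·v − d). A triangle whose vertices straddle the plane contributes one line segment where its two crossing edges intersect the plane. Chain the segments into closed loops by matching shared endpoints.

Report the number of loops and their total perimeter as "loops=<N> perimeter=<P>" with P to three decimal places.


Straddling triangles (24 of 48):
  (v2,v6,v3) [++-] → (1.24762, 0.85923, -0.1637)–(1.7437, 0, -0.1637)  len=0.9922
  (v3,v6,v7) [-+-] → (1.24762, 0.85923, -0.1637)–(0.87185, 1.51009, -0.1637)  len=0.7515
  (v3,v7,v0) [--+] → (1.92053, 0.650856, -0.1637)–(2.2963, 0, -0.1637)  len=0.7515
  (v0,v7,v4) [+-+] → (1.92053, 0.650856, -0.1637)–(1.14815, 1.98865, -0.1637)  len=1.5448
  (v6,v10,v7) [++-] → (-0.120318, 1.51009, -0.1637)–(0.87185, 1.51009, -0.1637)  len=0.9922
  (v7,v10,v11) [-+-] → (-0.120318, 1.51009, -0.1637)–(-0.87185, 1.51009, -0.1637)  len=0.7515
  (v7,v11,v4) [--+] → (0.396618, 1.98865, -0.1637)–(1.14815, 1.98865, -0.1637)  len=0.7515
  (v4,v11,v8) [+-+] → (0.396618, 1.98865, -0.1637)–(-1.14815, 1.98865, -0.1637)  len=1.5448
  (v10,v14,v11) [++-] → (-1.36793, 0.650856, -0.1637)–(-0.87185, 1.51009, -0.1637)  len=0.9922
  (v11,v14,v15) [-+-] → (-1.36793, 0.650856, -0.1637)–(-1.7437, 0, -0.1637)  len=0.7515
  (v11,v15,v8) [--+] → (-1.52392, 1.33779, -0.1637)–(-1.14815, 1.98865, -0.1637)  len=0.7515
  (v8,v15,v12) [+-+] → (-1.52392, 1.33779, -0.1637)–(-2.2963, 0, -0.1637)  len=1.5448
  (v14,v18,v15) [++-] → (-1.24762, -0.85923, -0.1637)–(-1.7437, 0, -0.1637)  len=0.9922
  (v15,v18,v19) [-+-] → (-1.24762, -0.85923, -0.1637)–(-0.87185, -1.51009, -0.1637)  len=0.7515
  (v15,v19,v12) [--+] → (-1.92053, -0.650856, -0.1637)–(-2.2963, 0, -0.1637)  len=0.7515
  (v12,v19,v16) [+-+] → (-1.92053, -0.650856, -0.1637)–(-1.14815, -1.98865, -0.1637)  len=1.5448
  (v18,v22,v19) [++-] → (0.120318, -1.51009, -0.1637)–(-0.87185, -1.51009, -0.1637)  len=0.9922
  (v19,v22,v23) [-+-] → (0.120318, -1.51009, -0.1637)–(0.87185, -1.51009, -0.1637)  len=0.7515
  (v19,v23,v16) [--+] → (-0.396618, -1.98865, -0.1637)–(-1.14815, -1.98865, -0.1637)  len=0.7515
  (v16,v23,v20) [+-+] → (-0.396618, -1.98865, -0.1637)–(1.14815, -1.98865, -0.1637)  len=1.5448
  (v22,v2,v23) [++-] → (1.36793, -0.650856, -0.1637)–(0.87185, -1.51009, -0.1637)  len=0.9922
  (v23,v2,v3) [-+-] → (1.36793, -0.650856, -0.1637)–(1.7437, 0, -0.1637)  len=0.7515
  (v23,v3,v20) [--+] → (1.52392, -1.33779, -0.1637)–(1.14815, -1.98865, -0.1637)  len=0.7515
  (v20,v3,v0) [+-+] → (1.52392, -1.33779, -0.1637)–(2.2963, 0, -0.1637)  len=1.5448

Chained into 2 loop(s):
  loop 1: 12 segments, perimeter = 10.4622
  loop 2: 12 segments, perimeter = 13.7778
Total perimeter = 24.240

loops=2 perimeter=24.240


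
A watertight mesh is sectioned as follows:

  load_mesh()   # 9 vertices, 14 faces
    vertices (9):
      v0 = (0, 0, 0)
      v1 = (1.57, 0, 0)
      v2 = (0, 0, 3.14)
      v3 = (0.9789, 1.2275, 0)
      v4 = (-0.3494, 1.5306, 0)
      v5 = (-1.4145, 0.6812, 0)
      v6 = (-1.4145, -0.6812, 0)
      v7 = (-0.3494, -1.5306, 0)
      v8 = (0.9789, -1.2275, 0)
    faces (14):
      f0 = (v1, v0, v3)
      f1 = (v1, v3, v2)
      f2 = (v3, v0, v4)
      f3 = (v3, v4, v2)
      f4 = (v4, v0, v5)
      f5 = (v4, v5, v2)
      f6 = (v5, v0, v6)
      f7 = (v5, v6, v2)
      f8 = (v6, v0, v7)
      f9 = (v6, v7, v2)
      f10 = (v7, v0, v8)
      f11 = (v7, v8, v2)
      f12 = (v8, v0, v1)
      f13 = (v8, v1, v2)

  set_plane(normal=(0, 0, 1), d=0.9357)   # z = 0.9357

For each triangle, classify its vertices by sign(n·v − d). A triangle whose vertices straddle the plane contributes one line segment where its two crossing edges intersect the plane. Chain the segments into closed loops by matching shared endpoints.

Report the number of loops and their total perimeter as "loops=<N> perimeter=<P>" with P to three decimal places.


Straddling triangles (7 of 14):
  (v1,v3,v2) [--+] → (0.687194, 0.861713, 0.9357)–(1.10215, 0, 0.9357)  len=0.9564
  (v3,v4,v2) [--+] → (-0.245281, 1.07449, 0.9357)–(0.687194, 0.861713, 0.9357)  len=0.9564
  (v4,v5,v2) [--+] → (-0.992988, 0.478207, 0.9357)–(-0.245281, 1.07449, 0.9357)  len=0.9564
  (v5,v6,v2) [--+] → (-0.992988, -0.478207, 0.9357)–(-0.992988, 0.478207, 0.9357)  len=0.9564
  (v6,v7,v2) [--+] → (-0.245281, -1.07449, 0.9357)–(-0.992988, -0.478207, 0.9357)  len=0.9564
  (v7,v8,v2) [--+] → (0.687194, -0.861713, 0.9357)–(-0.245281, -1.07449, 0.9357)  len=0.9564
  (v8,v1,v2) [--+] → (1.10215, 0, 0.9357)–(0.687194, -0.861713, 0.9357)  len=0.9564

Chained into 1 loop(s):
  loop 1: 7 segments, perimeter = 6.6949
Total perimeter = 6.695

loops=1 perimeter=6.695


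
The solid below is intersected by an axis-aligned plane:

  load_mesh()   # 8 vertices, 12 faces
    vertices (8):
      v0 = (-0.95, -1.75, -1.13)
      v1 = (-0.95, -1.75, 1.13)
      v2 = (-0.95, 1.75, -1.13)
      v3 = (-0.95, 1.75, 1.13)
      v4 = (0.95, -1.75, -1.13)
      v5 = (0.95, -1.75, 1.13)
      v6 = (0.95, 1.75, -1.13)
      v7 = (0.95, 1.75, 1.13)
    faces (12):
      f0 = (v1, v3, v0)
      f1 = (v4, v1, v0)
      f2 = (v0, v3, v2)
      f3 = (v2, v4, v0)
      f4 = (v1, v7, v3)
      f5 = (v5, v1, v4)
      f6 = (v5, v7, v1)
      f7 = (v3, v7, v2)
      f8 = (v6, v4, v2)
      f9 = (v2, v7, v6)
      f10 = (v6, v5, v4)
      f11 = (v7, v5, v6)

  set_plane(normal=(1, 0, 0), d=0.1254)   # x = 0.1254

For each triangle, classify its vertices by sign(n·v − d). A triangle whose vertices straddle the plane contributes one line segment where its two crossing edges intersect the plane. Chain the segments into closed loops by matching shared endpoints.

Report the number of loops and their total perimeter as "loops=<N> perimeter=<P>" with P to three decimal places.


loops=1 perimeter=11.520

Straddling triangles (8 of 12):
  (v4,v1,v0) [+--] → (0.1254, -1.75, -0.14916)–(0.1254, -1.75, -1.13)  len=0.9808
  (v2,v4,v0) [-+-] → (0.1254, -0.231, -1.13)–(0.1254, -1.75, -1.13)  len=1.5190
  (v1,v7,v3) [-+-] → (0.1254, 0.231, 1.13)–(0.1254, 1.75, 1.13)  len=1.5190
  (v5,v1,v4) [+-+] → (0.1254, -1.75, 1.13)–(0.1254, -1.75, -0.14916)  len=1.2792
  (v5,v7,v1) [++-] → (0.1254, 0.231, 1.13)–(0.1254, -1.75, 1.13)  len=1.9810
  (v3,v7,v2) [-+-] → (0.1254, 1.75, 1.13)–(0.1254, 1.75, 0.14916)  len=0.9808
  (v6,v4,v2) [++-] → (0.1254, -0.231, -1.13)–(0.1254, 1.75, -1.13)  len=1.9810
  (v2,v7,v6) [-++] → (0.1254, 1.75, 0.14916)–(0.1254, 1.75, -1.13)  len=1.2792

Chained into 1 loop(s):
  loop 1: 8 segments, perimeter = 11.5200
Total perimeter = 11.520


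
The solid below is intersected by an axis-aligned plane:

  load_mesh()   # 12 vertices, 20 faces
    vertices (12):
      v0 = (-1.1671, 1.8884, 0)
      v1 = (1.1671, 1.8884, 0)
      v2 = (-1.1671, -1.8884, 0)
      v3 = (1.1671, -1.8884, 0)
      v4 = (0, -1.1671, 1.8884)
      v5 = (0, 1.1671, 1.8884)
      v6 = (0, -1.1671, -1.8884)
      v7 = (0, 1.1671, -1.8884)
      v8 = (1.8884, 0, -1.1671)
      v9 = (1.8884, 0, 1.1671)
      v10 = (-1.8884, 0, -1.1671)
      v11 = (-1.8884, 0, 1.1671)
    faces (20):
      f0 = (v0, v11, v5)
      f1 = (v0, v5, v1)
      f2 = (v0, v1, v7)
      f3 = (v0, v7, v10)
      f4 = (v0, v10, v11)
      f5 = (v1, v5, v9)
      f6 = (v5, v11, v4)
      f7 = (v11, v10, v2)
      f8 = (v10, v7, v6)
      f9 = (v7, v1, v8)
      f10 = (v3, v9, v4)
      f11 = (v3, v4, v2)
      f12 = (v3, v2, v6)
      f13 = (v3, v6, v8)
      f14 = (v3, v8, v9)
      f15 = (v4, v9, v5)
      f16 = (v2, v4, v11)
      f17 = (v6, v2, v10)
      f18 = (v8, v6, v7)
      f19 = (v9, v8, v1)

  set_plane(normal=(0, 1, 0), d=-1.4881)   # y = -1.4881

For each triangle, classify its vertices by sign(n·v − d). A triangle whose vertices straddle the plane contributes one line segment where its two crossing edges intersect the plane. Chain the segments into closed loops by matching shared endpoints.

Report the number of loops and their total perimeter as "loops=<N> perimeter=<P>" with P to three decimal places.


Straddling triangles (8 of 20):
  (v11,v10,v2) [++-] → (-1.32, -1.4881, -0.2474)–(-1.32, -1.4881, 0.2474)  len=0.4948
  (v3,v9,v4) [-++] → (1.32, -1.4881, 0.2474)–(0.519394, -1.4881, 1.04801)  len=1.1322
  (v3,v4,v2) [-+-] → (0.519394, -1.4881, 1.04801)–(-0.519394, -1.4881, 1.04801)  len=1.0388
  (v3,v2,v6) [--+] → (-0.519394, -1.4881, -1.04801)–(0.519394, -1.4881, -1.04801)  len=1.0388
  (v3,v6,v8) [-++] → (0.519394, -1.4881, -1.04801)–(1.32, -1.4881, -0.2474)  len=1.1322
  (v3,v8,v9) [-++] → (1.32, -1.4881, -0.2474)–(1.32, -1.4881, 0.2474)  len=0.4948
  (v2,v4,v11) [-++] → (-0.519394, -1.4881, 1.04801)–(-1.32, -1.4881, 0.2474)  len=1.1322
  (v6,v2,v10) [+-+] → (-0.519394, -1.4881, -1.04801)–(-1.32, -1.4881, -0.2474)  len=1.1322

Chained into 1 loop(s):
  loop 1: 8 segments, perimeter = 7.5961
Total perimeter = 7.596

loops=1 perimeter=7.596
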